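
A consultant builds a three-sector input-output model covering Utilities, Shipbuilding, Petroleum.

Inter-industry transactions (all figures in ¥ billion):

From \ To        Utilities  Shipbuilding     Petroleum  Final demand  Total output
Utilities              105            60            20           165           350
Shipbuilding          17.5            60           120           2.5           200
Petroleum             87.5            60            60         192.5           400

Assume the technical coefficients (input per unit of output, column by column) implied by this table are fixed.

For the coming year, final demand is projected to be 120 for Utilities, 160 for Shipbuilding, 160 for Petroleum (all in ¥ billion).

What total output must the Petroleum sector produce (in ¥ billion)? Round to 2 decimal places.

x_3 = 467.69

Technical coefficients a_ij = z_ij / X_j:
  a_11 = 105/350 = 0.30, a_21 = 17.5/350 = 0.05, a_31 = 87.5/350 = 0.25
  a_12 = 60/200 = 0.30, a_22 = 60/200 = 0.30, a_32 = 60/200 = 0.30
  a_13 = 20/400 = 0.05, a_23 = 120/400 = 0.30, a_33 = 60/400 = 0.15
I − A =
  [   0.70    -0.30    -0.05]
  [  -0.05     0.70    -0.30]
  [  -0.25    -0.30     0.85]
Cofactors of I−A, C_ij = (−1)^(i+j)·(minor ij) (rows/columns in the sector order above):
  C_11 = (0.70)(0.85) − (-0.30)(-0.30) = 0.5050
  C_12 = −[(-0.05)(0.85) − (-0.30)(-0.25)] = 0.1175
  C_13 = (-0.05)(-0.30) − (0.70)(-0.25) = 0.1900
  C_21 = −[(-0.30)(0.85) − (-0.05)(-0.30)] = 0.2700
  C_22 = (0.70)(0.85) − (-0.05)(-0.25) = 0.5825
  C_23 = −[(0.70)(-0.30) − (-0.30)(-0.25)] = 0.2850
  C_31 = (-0.30)(-0.30) − (-0.05)(0.70) = 0.1250
  C_32 = −[(0.70)(-0.30) − (-0.05)(-0.05)] = 0.2125
  C_33 = (0.70)(0.70) − (-0.30)(-0.05) = 0.4750
det(I−A) = Σ_j (I−A)_1j·C_1j = (0.70)(0.5050) + (-0.30)(0.1175) + (-0.05)(0.1900) = 0.30875
adj(I−A) = Cᵀ =
  [ 0.5050   0.2700   0.1250]
  [ 0.1175   0.5825   0.2125]
  [ 0.1900   0.2850   0.4750]
(I − A)⁻¹ = adj(I−A) / det(I−A) ≈
  [   1.6356     0.8745     0.4049]
  [   0.3806     1.8866     0.6883]
  [   0.6154     0.9231     1.5385]
x = (I − A)⁻¹ d = adj(I−A)·d / det(I−A), with det(I−A) = 0.30875:
  x_1 = (0.5050·120 + 0.2700·160 + 0.1250·160) / 0.30875 = 123.80 / 0.30875 ≈ 400.97
  x_2 = (0.1175·120 + 0.5825·160 + 0.2125·160) / 0.30875 = 141.30 / 0.30875 ≈ 457.65
  x_3 = (0.1900·120 + 0.2850·160 + 0.4750·160) / 0.30875 = 144.40 / 0.30875 ≈ 467.69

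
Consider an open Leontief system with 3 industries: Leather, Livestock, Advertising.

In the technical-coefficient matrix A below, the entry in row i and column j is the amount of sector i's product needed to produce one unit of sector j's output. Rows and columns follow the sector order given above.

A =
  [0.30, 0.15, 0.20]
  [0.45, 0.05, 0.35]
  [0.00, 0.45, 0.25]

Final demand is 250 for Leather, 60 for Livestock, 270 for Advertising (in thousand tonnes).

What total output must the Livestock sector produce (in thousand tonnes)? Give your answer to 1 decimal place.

I − A =
  [   0.70    -0.15    -0.20]
  [  -0.45     0.95    -0.35]
  [   0.00    -0.45     0.75]
Cofactors of I−A, C_ij = (−1)^(i+j)·(minor ij) (rows/columns in the sector order above):
  C_11 = (0.95)(0.75) − (-0.35)(-0.45) = 0.5550
  C_12 = −[(-0.45)(0.75) − (-0.35)(0.00)] = 0.3375
  C_13 = (-0.45)(-0.45) − (0.95)(0.00) = 0.2025
  C_21 = −[(-0.15)(0.75) − (-0.20)(-0.45)] = 0.2025
  C_22 = (0.70)(0.75) − (-0.20)(0.00) = 0.5250
  C_23 = −[(0.70)(-0.45) − (-0.15)(0.00)] = 0.3150
  C_31 = (-0.15)(-0.35) − (-0.20)(0.95) = 0.2425
  C_32 = −[(0.70)(-0.35) − (-0.20)(-0.45)] = 0.3350
  C_33 = (0.70)(0.95) − (-0.15)(-0.45) = 0.5975
det(I−A) = Σ_j (I−A)_1j·C_1j = (0.70)(0.5550) + (-0.15)(0.3375) + (-0.20)(0.2025) = 0.297375
adj(I−A) = Cᵀ =
  [ 0.5550   0.2025   0.2425]
  [ 0.3375   0.5250   0.3350]
  [ 0.2025   0.3150   0.5975]
(I − A)⁻¹ = adj(I−A) / det(I−A) ≈
  [   1.8663     0.6810     0.8155]
  [   1.1349     1.7654     1.1265]
  [   0.6810     1.0593     2.0092]
x = (I − A)⁻¹ d = adj(I−A)·d / det(I−A), with det(I−A) = 0.297375:
  x_1 = (0.5550·250 + 0.2025·60 + 0.2425·270) / 0.297375 = 216.375 / 0.297375 ≈ 727.6
  x_2 = (0.3375·250 + 0.5250·60 + 0.3350·270) / 0.297375 = 206.325 / 0.297375 ≈ 693.8
  x_3 = (0.2025·250 + 0.3150·60 + 0.5975·270) / 0.297375 = 230.85 / 0.297375 ≈ 776.3

x_2 = 693.8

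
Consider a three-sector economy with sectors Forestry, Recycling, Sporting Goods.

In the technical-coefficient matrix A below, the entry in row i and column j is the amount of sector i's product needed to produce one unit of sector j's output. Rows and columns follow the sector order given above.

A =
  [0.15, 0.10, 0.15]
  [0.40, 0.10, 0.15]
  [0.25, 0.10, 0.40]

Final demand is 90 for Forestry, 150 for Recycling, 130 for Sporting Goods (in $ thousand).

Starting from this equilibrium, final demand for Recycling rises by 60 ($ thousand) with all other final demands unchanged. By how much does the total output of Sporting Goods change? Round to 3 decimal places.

Δx_3 = 17.426

I − A =
  [   0.85    -0.10    -0.15]
  [  -0.40     0.90    -0.15]
  [  -0.25    -0.10     0.60]
Cofactors of I−A, C_ij = (−1)^(i+j)·(minor ij) (rows/columns in the sector order above):
  C_11 = (0.90)(0.60) − (-0.15)(-0.10) = 0.5250
  C_12 = −[(-0.40)(0.60) − (-0.15)(-0.25)] = 0.2775
  C_13 = (-0.40)(-0.10) − (0.90)(-0.25) = 0.2650
  C_21 = −[(-0.10)(0.60) − (-0.15)(-0.10)] = 0.0750
  C_22 = (0.85)(0.60) − (-0.15)(-0.25) = 0.4725
  C_23 = −[(0.85)(-0.10) − (-0.10)(-0.25)] = 0.1100
  C_31 = (-0.10)(-0.15) − (-0.15)(0.90) = 0.1500
  C_32 = −[(0.85)(-0.15) − (-0.15)(-0.40)] = 0.1875
  C_33 = (0.85)(0.90) − (-0.10)(-0.40) = 0.7250
det(I−A) = Σ_j (I−A)_1j·C_1j = (0.85)(0.5250) + (-0.10)(0.2775) + (-0.15)(0.2650) = 0.37875
adj(I−A) = Cᵀ =
  [ 0.5250   0.0750   0.1500]
  [ 0.2775   0.4725   0.1875]
  [ 0.2650   0.1100   0.7250]
(I − A)⁻¹ = adj(I−A) / det(I−A) ≈
  [   1.3861     0.1980     0.3960]
  [   0.7327     1.2475     0.4950]
  [   0.6997     0.2904     1.9142]
Δx = (I − A)⁻¹ Δd with Δd having +60 in the Recycling component and 0 elsewhere.
So Δx_3 = L_32 · (+60), where L_32 = adj(I−A)_32 / det(I−A) = 0.1100 / 0.37875.
Δx_3 = 0.1100 × (+60) / 0.37875 = 6.60 / 0.37875 ≈ 17.426.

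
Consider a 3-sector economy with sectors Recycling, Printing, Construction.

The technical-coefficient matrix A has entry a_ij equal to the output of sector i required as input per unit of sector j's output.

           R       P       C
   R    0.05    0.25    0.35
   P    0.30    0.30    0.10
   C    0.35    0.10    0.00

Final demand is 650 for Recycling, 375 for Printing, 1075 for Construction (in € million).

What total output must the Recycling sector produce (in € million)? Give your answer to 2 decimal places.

x_R = 1778.39

I − A =
  [   0.95    -0.25    -0.35]
  [  -0.30     0.70    -0.10]
  [  -0.35    -0.10     1.00]
Cofactors of I−A, C_ij = (−1)^(i+j)·(minor ij) (rows/columns in the sector order above):
  C_11 = (0.70)(1.00) − (-0.10)(-0.10) = 0.6900
  C_12 = −[(-0.30)(1.00) − (-0.10)(-0.35)] = 0.3350
  C_13 = (-0.30)(-0.10) − (0.70)(-0.35) = 0.2750
  C_21 = −[(-0.25)(1.00) − (-0.35)(-0.10)] = 0.2850
  C_22 = (0.95)(1.00) − (-0.35)(-0.35) = 0.8275
  C_23 = −[(0.95)(-0.10) − (-0.25)(-0.35)] = 0.1825
  C_31 = (-0.25)(-0.10) − (-0.35)(0.70) = 0.2700
  C_32 = −[(0.95)(-0.10) − (-0.35)(-0.30)] = 0.2000
  C_33 = (0.95)(0.70) − (-0.25)(-0.30) = 0.5900
det(I−A) = Σ_j (I−A)_1j·C_1j = (0.95)(0.6900) + (-0.25)(0.3350) + (-0.35)(0.2750) = 0.4755
adj(I−A) = Cᵀ =
  [ 0.6900   0.2850   0.2700]
  [ 0.3350   0.8275   0.2000]
  [ 0.2750   0.1825   0.5900]
(I − A)⁻¹ = adj(I−A) / det(I−A) ≈
  [   1.4511     0.5994     0.5678]
  [   0.7045     1.7403     0.4206]
  [   0.5783     0.3838     1.2408]
x = (I − A)⁻¹ d = adj(I−A)·d / det(I−A), with det(I−A) = 0.4755:
  x_R = (0.6900·650 + 0.2850·375 + 0.2700·1075) / 0.4755 = 845.625 / 0.4755 ≈ 1778.39
  x_P = (0.3350·650 + 0.8275·375 + 0.2000·1075) / 0.4755 = 743.0625 / 0.4755 ≈ 1562.70
  x_C = (0.2750·650 + 0.1825·375 + 0.5900·1075) / 0.4755 = 881.4375 / 0.4755 ≈ 1853.71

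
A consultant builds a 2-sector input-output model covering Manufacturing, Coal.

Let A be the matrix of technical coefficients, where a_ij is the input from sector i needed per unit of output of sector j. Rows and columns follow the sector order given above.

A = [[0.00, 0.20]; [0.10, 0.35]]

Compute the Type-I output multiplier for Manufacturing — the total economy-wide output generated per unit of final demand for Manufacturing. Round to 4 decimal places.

m_1 = 1.1905

I − A =
  [   1.00    -0.20]
  [  -0.10     0.65]
det(I−A) = (1.00)(0.65) − (-0.20)(-0.10) = 0.6300
adj(I−A) = [[0.65, 0.20], [0.10, 1.00]]
(I − A)⁻¹ = adj(I−A) / det(I−A) ≈
  [   1.03175     0.31746]
  [   0.15873     1.58730]
The output multiplier for sector j is the column-j sum of the Leontief inverse (I − A)⁻¹ = adj(I−A) / det(I−A).
Column 1 of adj(I−A): (0.65, 0.10); det(I−A) = 0.6300.
m_1 = (0.65 + 0.10) / 0.6300 = 0.75 / 0.6300 ≈ 1.1905.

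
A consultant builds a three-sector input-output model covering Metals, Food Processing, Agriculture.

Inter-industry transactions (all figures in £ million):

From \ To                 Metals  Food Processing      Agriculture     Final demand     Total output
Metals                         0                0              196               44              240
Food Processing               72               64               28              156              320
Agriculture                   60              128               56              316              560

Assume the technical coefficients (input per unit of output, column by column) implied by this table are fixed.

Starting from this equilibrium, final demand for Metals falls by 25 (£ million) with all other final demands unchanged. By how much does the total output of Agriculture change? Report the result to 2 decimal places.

Δx_A = -13.61

Technical coefficients a_ij = z_ij / X_j:
  a_MM = 0/240 = 0.00, a_FM = 72/240 = 0.30, a_AM = 60/240 = 0.25
  a_MF = 0/320 = 0.00, a_FF = 64/320 = 0.20, a_AF = 128/320 = 0.40
  a_MA = 196/560 = 0.35, a_FA = 28/560 = 0.05, a_AA = 56/560 = 0.10
I − A =
  [   1.00     0.00    -0.35]
  [  -0.30     0.80    -0.05]
  [  -0.25    -0.40     0.90]
Cofactors of I−A, C_ij = (−1)^(i+j)·(minor ij) (rows/columns in the sector order above):
  C_11 = (0.80)(0.90) − (-0.05)(-0.40) = 0.7000
  C_12 = −[(-0.30)(0.90) − (-0.05)(-0.25)] = 0.2825
  C_13 = (-0.30)(-0.40) − (0.80)(-0.25) = 0.3200
  C_21 = −[(0.00)(0.90) − (-0.35)(-0.40)] = 0.1400
  C_22 = (1.00)(0.90) − (-0.35)(-0.25) = 0.8125
  C_23 = −[(1.00)(-0.40) − (0.00)(-0.25)] = 0.4000
  C_31 = (0.00)(-0.05) − (-0.35)(0.80) = 0.2800
  C_32 = −[(1.00)(-0.05) − (-0.35)(-0.30)] = 0.1550
  C_33 = (1.00)(0.80) − (0.00)(-0.30) = 0.8000
det(I−A) = Σ_j (I−A)_1j·C_1j = (1.00)(0.7000) + (0.00)(0.2825) + (-0.35)(0.3200) = 0.5880
adj(I−A) = Cᵀ =
  [ 0.7000   0.1400   0.2800]
  [ 0.2825   0.8125   0.1550]
  [ 0.3200   0.4000   0.8000]
(I − A)⁻¹ = adj(I−A) / det(I−A) ≈
  [   1.1905     0.2381     0.4762]
  [   0.4804     1.3818     0.2636]
  [   0.5442     0.6803     1.3605]
Δx = (I − A)⁻¹ Δd with Δd having -25 in the Metals component and 0 elsewhere.
So Δx_A = L_AM · (-25), where L_AM = adj(I−A)_AM / det(I−A) = 0.3200 / 0.5880.
Δx_A = 0.3200 × (-25) / 0.5880 = -8.00 / 0.5880 ≈ -13.61.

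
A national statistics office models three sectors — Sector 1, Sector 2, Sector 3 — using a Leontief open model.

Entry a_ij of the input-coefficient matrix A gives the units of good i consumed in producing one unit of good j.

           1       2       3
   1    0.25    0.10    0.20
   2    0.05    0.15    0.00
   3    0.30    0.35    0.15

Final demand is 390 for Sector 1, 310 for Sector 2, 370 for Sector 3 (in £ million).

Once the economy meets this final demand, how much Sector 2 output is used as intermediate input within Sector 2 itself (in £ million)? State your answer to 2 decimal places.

z_22 = 61.88

I − A =
  [   0.75    -0.10    -0.20]
  [  -0.05     0.85     0.00]
  [  -0.30    -0.35     0.85]
Cofactors of I−A, C_ij = (−1)^(i+j)·(minor ij) (rows/columns in the sector order above):
  C_11 = (0.85)(0.85) − (0.00)(-0.35) = 0.7225
  C_12 = −[(-0.05)(0.85) − (0.00)(-0.30)] = 0.0425
  C_13 = (-0.05)(-0.35) − (0.85)(-0.30) = 0.2725
  C_21 = −[(-0.10)(0.85) − (-0.20)(-0.35)] = 0.1550
  C_22 = (0.75)(0.85) − (-0.20)(-0.30) = 0.5775
  C_23 = −[(0.75)(-0.35) − (-0.10)(-0.30)] = 0.2925
  C_31 = (-0.10)(0.00) − (-0.20)(0.85) = 0.1700
  C_32 = −[(0.75)(0.00) − (-0.20)(-0.05)] = 0.0100
  C_33 = (0.75)(0.85) − (-0.10)(-0.05) = 0.6325
det(I−A) = Σ_j (I−A)_1j·C_1j = (0.75)(0.7225) + (-0.10)(0.0425) + (-0.20)(0.2725) = 0.483125
adj(I−A) = Cᵀ =
  [ 0.7225   0.1550   0.1700]
  [ 0.0425   0.5775   0.0100]
  [ 0.2725   0.2925   0.6325]
(I − A)⁻¹ = adj(I−A) / det(I−A) ≈
  [   1.4955     0.3208     0.3519]
  [   0.0880     1.1953     0.0207]
  [   0.5640     0.6054     1.3092]
First solve x = (I − A)⁻¹ d = adj(I−A)·d / det(I−A); in particular x_2 = (0.0425·390 + 0.5775·310 + 0.0100·370) / 0.483125 = 199.30 / 0.483125 ≈ 412.5226.
Intermediate flow from 2 to 2: z_22 = a_22 · x_2 = 0.15 × 199.30 / 0.483125 = 29.895 / 0.483125 ≈ 61.88.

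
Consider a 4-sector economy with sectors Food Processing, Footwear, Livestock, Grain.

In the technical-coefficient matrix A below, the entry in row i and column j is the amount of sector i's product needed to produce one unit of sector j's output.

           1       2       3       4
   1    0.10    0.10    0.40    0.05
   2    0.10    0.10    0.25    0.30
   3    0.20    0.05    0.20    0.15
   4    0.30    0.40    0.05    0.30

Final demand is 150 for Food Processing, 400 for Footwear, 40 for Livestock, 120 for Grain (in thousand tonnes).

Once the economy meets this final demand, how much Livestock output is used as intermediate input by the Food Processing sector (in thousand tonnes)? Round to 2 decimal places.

I − A =
  [   0.90    -0.10    -0.40    -0.05]
  [  -0.10     0.90    -0.25    -0.30]
  [  -0.20    -0.05     0.80    -0.15]
  [  -0.30    -0.40    -0.05     0.70]
Compute the cofactors C_ij = (−1)^(i+j)·(3×3 minor ij) of I−A; the adjugate is their transpose:
adj(I−A) = Cᵀ =
  [ 0.376750   0.109375   0.230250   0.123125]
  [ 0.176500   0.410750   0.231500   0.238250]
  [ 0.156500   0.107250   0.427500   0.148750]
  [ 0.273500   0.289250   0.261500   0.549750]
det(I−A) = Σ_j (I−A)_1j·C_1j = (0.90)(0.376750) + (-0.10)(0.176500) + (-0.40)(0.156500) + (-0.05)(0.273500) = 0.24515
(I − A)⁻¹ = adj(I−A) / det(I−A) ≈
  [   1.5368     0.4462     0.9392     0.5022]
  [   0.7200     1.6755     0.9443     0.9719]
  [   0.6384     0.4375     1.7438     0.6068]
  [   1.1156     1.1799     1.0667     2.2425]
First solve x = (I − A)⁻¹ d = adj(I−A)·d / det(I−A); in particular x_1 = (0.376750·150 + 0.109375·400 + 0.230250·40 + 0.123125·120) / 0.24515 = 124.2475 / 0.24515 ≈ 506.8224.
Intermediate flow from 3 to 1: z_31 = a_31 · x_1 = 0.20 × 124.2475 / 0.24515 = 24.8495 / 0.24515 ≈ 101.36.

z_31 = 101.36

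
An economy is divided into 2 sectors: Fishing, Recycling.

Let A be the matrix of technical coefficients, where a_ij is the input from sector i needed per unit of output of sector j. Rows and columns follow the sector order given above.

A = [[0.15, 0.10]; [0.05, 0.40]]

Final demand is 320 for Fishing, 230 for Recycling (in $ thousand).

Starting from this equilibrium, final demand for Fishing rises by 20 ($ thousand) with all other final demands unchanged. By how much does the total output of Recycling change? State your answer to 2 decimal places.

I − A =
  [   0.85    -0.10]
  [  -0.05     0.60]
det(I−A) = (0.85)(0.60) − (-0.10)(-0.05) = 0.5050
adj(I−A) = [[0.60, 0.10], [0.05, 0.85]]
(I − A)⁻¹ = adj(I−A) / det(I−A) ≈
  [   1.1881     0.1980]
  [   0.0990     1.6832]
Δx = (I − A)⁻¹ Δd with Δd having +20 in the Fishing component and 0 elsewhere.
So Δx_2 = L_21 · (+20), where L_21 = adj(I−A)_21 / det(I−A) = 0.05 / 0.5050.
Δx_2 = 0.05 × (+20) / 0.5050 = 1.00 / 0.5050 ≈ 1.98.

Δx_2 = 1.98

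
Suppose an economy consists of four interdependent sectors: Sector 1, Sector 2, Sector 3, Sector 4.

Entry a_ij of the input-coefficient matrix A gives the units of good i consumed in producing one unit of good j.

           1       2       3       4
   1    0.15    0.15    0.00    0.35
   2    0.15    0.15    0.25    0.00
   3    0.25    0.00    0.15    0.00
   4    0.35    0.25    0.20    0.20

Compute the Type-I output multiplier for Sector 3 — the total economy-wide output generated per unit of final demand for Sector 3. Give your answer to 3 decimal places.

I − A =
  [   0.85    -0.15     0.00    -0.35]
  [  -0.15     0.85    -0.25     0.00]
  [  -0.25     0.00     0.85     0.00]
  [  -0.35    -0.25    -0.20     0.80]
Compute the cofactors C_ij = (−1)^(i+j)·(3×3 minor ij) of I−A; the adjugate is their transpose:
adj(I−A) = Cᵀ =
  [ 0.578000   0.176375   0.111375   0.252875]
  [ 0.152000   0.456375   0.149875   0.066500]
  [ 0.170000   0.051875   0.442750   0.074375]
  [ 0.342875   0.232750   0.206250   0.585625]
det(I−A) = Σ_j (I−A)_1j·C_1j = (0.85)(0.578000) + (-0.15)(0.152000) + (0.00)(0.170000) + (-0.35)(0.342875) = 0.34849375
(I − A)⁻¹ = adj(I−A) / det(I−A) ≈
  [   1.6586     0.5061     0.3196     0.7256]
  [   0.4362     1.3096     0.4301     0.1908]
  [   0.4878     0.1489     1.2705     0.2134]
  [   0.9839     0.6679     0.5918     1.6804]
The output multiplier for sector j is the column-j sum of the Leontief inverse (I − A)⁻¹ = adj(I−A) / det(I−A).
Column 3 of adj(I−A): (0.111375, 0.149875, 0.442750, 0.206250); det(I−A) = 0.34849375.
m_3 = (0.111375 + 0.149875 + 0.442750 + 0.206250) / 0.34849375 = 0.91025 / 0.34849375 ≈ 2.612.

m_3 = 2.612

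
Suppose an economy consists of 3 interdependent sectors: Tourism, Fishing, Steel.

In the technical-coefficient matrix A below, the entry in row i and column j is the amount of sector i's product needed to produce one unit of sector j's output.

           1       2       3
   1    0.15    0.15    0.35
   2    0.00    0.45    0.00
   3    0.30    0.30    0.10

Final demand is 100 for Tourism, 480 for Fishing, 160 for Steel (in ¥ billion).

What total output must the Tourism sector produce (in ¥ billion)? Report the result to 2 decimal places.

I − A =
  [   0.85    -0.15    -0.35]
  [   0.00     0.55     0.00]
  [  -0.30    -0.30     0.90]
Cofactors of I−A, C_ij = (−1)^(i+j)·(minor ij) (rows/columns in the sector order above):
  C_11 = (0.55)(0.90) − (0.00)(-0.30) = 0.4950
  C_12 = −[(0.00)(0.90) − (0.00)(-0.30)] = 0.0000
  C_13 = (0.00)(-0.30) − (0.55)(-0.30) = 0.1650
  C_21 = −[(-0.15)(0.90) − (-0.35)(-0.30)] = 0.2400
  C_22 = (0.85)(0.90) − (-0.35)(-0.30) = 0.6600
  C_23 = −[(0.85)(-0.30) − (-0.15)(-0.30)] = 0.3000
  C_31 = (-0.15)(0.00) − (-0.35)(0.55) = 0.1925
  C_32 = −[(0.85)(0.00) − (-0.35)(0.00)] = 0.0000
  C_33 = (0.85)(0.55) − (-0.15)(0.00) = 0.4675
det(I−A) = Σ_j (I−A)_1j·C_1j = (0.85)(0.4950) + (-0.15)(0.0000) + (-0.35)(0.1650) = 0.3630
adj(I−A) = Cᵀ =
  [ 0.4950   0.2400   0.1925]
  [ 0.0000   0.6600   0.0000]
  [ 0.1650   0.3000   0.4675]
(I − A)⁻¹ = adj(I−A) / det(I−A) ≈
  [   1.3636     0.6612     0.5303]
  [   0.0000     1.8182     0.0000]
  [   0.4545     0.8264     1.2879]
x = (I − A)⁻¹ d = adj(I−A)·d / det(I−A), with det(I−A) = 0.3630:
  x_1 = (0.4950·100 + 0.2400·480 + 0.1925·160) / 0.3630 = 195.50 / 0.3630 ≈ 538.57
  x_2 = (0.0000·100 + 0.6600·480 + 0.0000·160) / 0.3630 = 316.80 / 0.3630 ≈ 872.73
  x_3 = (0.1650·100 + 0.3000·480 + 0.4675·160) / 0.3630 = 235.30 / 0.3630 ≈ 648.21

x_1 = 538.57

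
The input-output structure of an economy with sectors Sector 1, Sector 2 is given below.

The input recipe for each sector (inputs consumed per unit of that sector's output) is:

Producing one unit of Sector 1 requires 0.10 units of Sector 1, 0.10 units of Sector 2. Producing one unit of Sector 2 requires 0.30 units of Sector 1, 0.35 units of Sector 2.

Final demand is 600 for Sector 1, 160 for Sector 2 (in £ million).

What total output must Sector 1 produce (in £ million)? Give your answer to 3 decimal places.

I − A =
  [   0.90    -0.30]
  [  -0.10     0.65]
det(I−A) = (0.90)(0.65) − (-0.30)(-0.10) = 0.5550
adj(I−A) = [[0.65, 0.30], [0.10, 0.90]]
(I − A)⁻¹ = adj(I−A) / det(I−A) ≈
  [   1.1712     0.5405]
  [   0.1802     1.6216]
x = (I − A)⁻¹ d = adj(I−A)·d / det(I−A), with det(I−A) = 0.5550:
  x_1 = (0.65·600 + 0.30·160) / 0.5550 = 438.00 / 0.5550 ≈ 789.189
  x_2 = (0.10·600 + 0.90·160) / 0.5550 = 204.00 / 0.5550 ≈ 367.568

x_1 = 789.189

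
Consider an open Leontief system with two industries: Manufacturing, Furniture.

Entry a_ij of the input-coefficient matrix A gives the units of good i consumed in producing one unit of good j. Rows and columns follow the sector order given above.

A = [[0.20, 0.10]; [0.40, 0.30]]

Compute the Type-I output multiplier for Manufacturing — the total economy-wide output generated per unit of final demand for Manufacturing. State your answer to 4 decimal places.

m_1 = 2.1154

I − A =
  [   0.80    -0.10]
  [  -0.40     0.70]
det(I−A) = (0.80)(0.70) − (-0.10)(-0.40) = 0.5200
adj(I−A) = [[0.70, 0.10], [0.40, 0.80]]
(I − A)⁻¹ = adj(I−A) / det(I−A) ≈
  [   1.34615     0.19231]
  [   0.76923     1.53846]
The output multiplier for sector j is the column-j sum of the Leontief inverse (I − A)⁻¹ = adj(I−A) / det(I−A).
Column 1 of adj(I−A): (0.70, 0.40); det(I−A) = 0.5200.
m_1 = (0.70 + 0.40) / 0.5200 = 1.10 / 0.5200 ≈ 2.1154.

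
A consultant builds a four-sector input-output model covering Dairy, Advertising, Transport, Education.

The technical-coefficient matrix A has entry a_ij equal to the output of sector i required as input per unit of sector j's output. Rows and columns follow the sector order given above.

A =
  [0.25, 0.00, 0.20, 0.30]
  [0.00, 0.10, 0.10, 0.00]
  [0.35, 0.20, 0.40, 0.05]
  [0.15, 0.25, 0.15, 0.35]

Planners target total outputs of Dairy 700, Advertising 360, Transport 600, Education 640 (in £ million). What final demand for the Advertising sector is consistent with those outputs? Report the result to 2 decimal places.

d_2 = 264.00

I − A =
  [   0.75     0.00    -0.20    -0.30]
  [   0.00     0.90    -0.10     0.00]
  [  -0.35    -0.20     0.60    -0.05]
  [  -0.15    -0.25    -0.15     0.65]
d = (I − A) x:
  d_1 = (+0.75)·700 + (+0.00)·360 + (-0.20)·600 + (-0.30)·640 = 213.00
  d_2 = (+0.00)·700 + (+0.90)·360 + (-0.10)·600 + (+0.00)·640 = 264.00
  d_3 = (-0.35)·700 + (-0.20)·360 + (+0.60)·600 + (-0.05)·640 = 11.00
  d_4 = (-0.15)·700 + (-0.25)·360 + (-0.15)·600 + (+0.65)·640 = 131.00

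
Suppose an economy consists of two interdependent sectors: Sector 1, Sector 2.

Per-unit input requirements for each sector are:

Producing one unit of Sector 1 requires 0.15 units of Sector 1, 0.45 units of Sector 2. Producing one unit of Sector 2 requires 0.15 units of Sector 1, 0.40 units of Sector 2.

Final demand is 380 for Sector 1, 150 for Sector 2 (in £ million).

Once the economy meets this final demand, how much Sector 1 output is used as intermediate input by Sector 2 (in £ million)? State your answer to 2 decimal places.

I − A =
  [   0.85    -0.15]
  [  -0.45     0.60]
det(I−A) = (0.85)(0.60) − (-0.15)(-0.45) = 0.4425
adj(I−A) = [[0.60, 0.15], [0.45, 0.85]]
(I − A)⁻¹ = adj(I−A) / det(I−A) ≈
  [   1.3559     0.3390]
  [   1.0169     1.9209]
First solve x = (I − A)⁻¹ d = adj(I−A)·d / det(I−A); in particular x_2 = (0.45·380 + 0.85·150) / 0.4425 = 298.50 / 0.4425 ≈ 674.5763.
Intermediate flow from 1 to 2: z_12 = a_12 · x_2 = 0.15 × 298.50 / 0.4425 = 44.775 / 0.4425 ≈ 101.19.

z_12 = 101.19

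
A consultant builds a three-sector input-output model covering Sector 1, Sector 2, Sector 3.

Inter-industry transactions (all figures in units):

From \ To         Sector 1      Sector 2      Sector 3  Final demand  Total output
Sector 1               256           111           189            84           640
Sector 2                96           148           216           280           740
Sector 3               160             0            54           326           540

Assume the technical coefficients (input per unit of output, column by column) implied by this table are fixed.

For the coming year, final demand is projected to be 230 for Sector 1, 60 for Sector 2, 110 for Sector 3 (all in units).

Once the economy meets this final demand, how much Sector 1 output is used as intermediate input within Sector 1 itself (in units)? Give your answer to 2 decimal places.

Technical coefficients a_ij = z_ij / X_j:
  a_11 = 256/640 = 0.40, a_21 = 96/640 = 0.15, a_31 = 160/640 = 0.25
  a_12 = 111/740 = 0.15, a_22 = 148/740 = 0.20, a_32 = 0/740 = 0.00
  a_13 = 189/540 = 0.35, a_23 = 216/540 = 0.40, a_33 = 54/540 = 0.10
I − A =
  [   0.60    -0.15    -0.35]
  [  -0.15     0.80    -0.40]
  [  -0.25     0.00     0.90]
Cofactors of I−A, C_ij = (−1)^(i+j)·(minor ij) (rows/columns in the sector order above):
  C_11 = (0.80)(0.90) − (-0.40)(0.00) = 0.7200
  C_12 = −[(-0.15)(0.90) − (-0.40)(-0.25)] = 0.2350
  C_13 = (-0.15)(0.00) − (0.80)(-0.25) = 0.2000
  C_21 = −[(-0.15)(0.90) − (-0.35)(0.00)] = 0.1350
  C_22 = (0.60)(0.90) − (-0.35)(-0.25) = 0.4525
  C_23 = −[(0.60)(0.00) − (-0.15)(-0.25)] = 0.0375
  C_31 = (-0.15)(-0.40) − (-0.35)(0.80) = 0.3400
  C_32 = −[(0.60)(-0.40) − (-0.35)(-0.15)] = 0.2925
  C_33 = (0.60)(0.80) − (-0.15)(-0.15) = 0.4575
det(I−A) = Σ_j (I−A)_1j·C_1j = (0.60)(0.7200) + (-0.15)(0.2350) + (-0.35)(0.2000) = 0.32675
adj(I−A) = Cᵀ =
  [ 0.7200   0.1350   0.3400]
  [ 0.2350   0.4525   0.2925]
  [ 0.2000   0.0375   0.4575]
(I − A)⁻¹ = adj(I−A) / det(I−A) ≈
  [   2.2035     0.4132     1.0406]
  [   0.7192     1.3849     0.8952]
  [   0.6121     0.1148     1.4002]
First solve x = (I − A)⁻¹ d = adj(I−A)·d / det(I−A); in particular x_1 = (0.7200·230 + 0.1350·60 + 0.3400·110) / 0.32675 = 211.10 / 0.32675 ≈ 646.0597.
Intermediate flow from 1 to 1: z_11 = a_11 · x_1 = 0.40 × 211.10 / 0.32675 = 84.44 / 0.32675 ≈ 258.42.

z_11 = 258.42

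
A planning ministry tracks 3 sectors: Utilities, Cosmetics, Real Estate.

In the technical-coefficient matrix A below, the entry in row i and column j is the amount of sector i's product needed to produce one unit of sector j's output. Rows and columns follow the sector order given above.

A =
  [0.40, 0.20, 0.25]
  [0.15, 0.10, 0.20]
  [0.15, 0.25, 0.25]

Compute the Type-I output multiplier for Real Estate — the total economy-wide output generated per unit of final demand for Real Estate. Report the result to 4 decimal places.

I − A =
  [   0.60    -0.20    -0.25]
  [  -0.15     0.90    -0.20]
  [  -0.15    -0.25     0.75]
Cofactors of I−A, C_ij = (−1)^(i+j)·(minor ij) (rows/columns in the sector order above):
  C_11 = (0.90)(0.75) − (-0.20)(-0.25) = 0.6250
  C_12 = −[(-0.15)(0.75) − (-0.20)(-0.15)] = 0.1425
  C_13 = (-0.15)(-0.25) − (0.90)(-0.15) = 0.1725
  C_21 = −[(-0.20)(0.75) − (-0.25)(-0.25)] = 0.2125
  C_22 = (0.60)(0.75) − (-0.25)(-0.15) = 0.4125
  C_23 = −[(0.60)(-0.25) − (-0.20)(-0.15)] = 0.1800
  C_31 = (-0.20)(-0.20) − (-0.25)(0.90) = 0.2650
  C_32 = −[(0.60)(-0.20) − (-0.25)(-0.15)] = 0.1575
  C_33 = (0.60)(0.90) − (-0.20)(-0.15) = 0.5100
det(I−A) = Σ_j (I−A)_1j·C_1j = (0.60)(0.6250) + (-0.20)(0.1425) + (-0.25)(0.1725) = 0.303375
adj(I−A) = Cᵀ =
  [ 0.6250   0.2125   0.2650]
  [ 0.1425   0.4125   0.1575]
  [ 0.1725   0.1800   0.5100]
(I − A)⁻¹ = adj(I−A) / det(I−A) ≈
  [   2.06016     0.70045     0.87351]
  [   0.46972     1.35970     0.51916]
  [   0.56860     0.59333     1.68109]
The output multiplier for sector j is the column-j sum of the Leontief inverse (I − A)⁻¹ = adj(I−A) / det(I−A).
Column 3 of adj(I−A): (0.2650, 0.1575, 0.5100); det(I−A) = 0.303375.
m_3 = (0.2650 + 0.1575 + 0.5100) / 0.303375 = 0.9325 / 0.303375 ≈ 3.0738.

m_3 = 3.0738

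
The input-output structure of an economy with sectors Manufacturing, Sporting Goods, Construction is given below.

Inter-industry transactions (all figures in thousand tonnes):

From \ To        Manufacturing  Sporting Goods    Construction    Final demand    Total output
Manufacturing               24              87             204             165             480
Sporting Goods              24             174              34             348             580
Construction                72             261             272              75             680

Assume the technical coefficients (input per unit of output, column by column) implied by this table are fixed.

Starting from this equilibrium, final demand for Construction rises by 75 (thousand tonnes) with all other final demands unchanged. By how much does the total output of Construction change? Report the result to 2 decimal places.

Technical coefficients a_ij = z_ij / X_j:
  a_MM = 24/480 = 0.05, a_SM = 24/480 = 0.05, a_CM = 72/480 = 0.15
  a_MS = 87/580 = 0.15, a_SS = 174/580 = 0.30, a_CS = 261/580 = 0.45
  a_MC = 204/680 = 0.30, a_SC = 34/680 = 0.05, a_CC = 272/680 = 0.40
I − A =
  [   0.95    -0.15    -0.30]
  [  -0.05     0.70    -0.05]
  [  -0.15    -0.45     0.60]
Cofactors of I−A, C_ij = (−1)^(i+j)·(minor ij) (rows/columns in the sector order above):
  C_11 = (0.70)(0.60) − (-0.05)(-0.45) = 0.3975
  C_12 = −[(-0.05)(0.60) − (-0.05)(-0.15)] = 0.0375
  C_13 = (-0.05)(-0.45) − (0.70)(-0.15) = 0.1275
  C_21 = −[(-0.15)(0.60) − (-0.30)(-0.45)] = 0.2250
  C_22 = (0.95)(0.60) − (-0.30)(-0.15) = 0.5250
  C_23 = −[(0.95)(-0.45) − (-0.15)(-0.15)] = 0.4500
  C_31 = (-0.15)(-0.05) − (-0.30)(0.70) = 0.2175
  C_32 = −[(0.95)(-0.05) − (-0.30)(-0.05)] = 0.0625
  C_33 = (0.95)(0.70) − (-0.15)(-0.05) = 0.6575
det(I−A) = Σ_j (I−A)_1j·C_1j = (0.95)(0.3975) + (-0.15)(0.0375) + (-0.30)(0.1275) = 0.33375
adj(I−A) = Cᵀ =
  [ 0.3975   0.2250   0.2175]
  [ 0.0375   0.5250   0.0625]
  [ 0.1275   0.4500   0.6575]
(I − A)⁻¹ = adj(I−A) / det(I−A) ≈
  [   1.1910     0.6742     0.6517]
  [   0.1124     1.5730     0.1873]
  [   0.3820     1.3483     1.9700]
Δx = (I − A)⁻¹ Δd with Δd having +75 in the Construction component and 0 elsewhere.
So Δx_C = L_CC · (+75), where L_CC = adj(I−A)_CC / det(I−A) = 0.6575 / 0.33375.
Δx_C = 0.6575 × (+75) / 0.33375 = 49.3125 / 0.33375 ≈ 147.75.

Δx_C = 147.75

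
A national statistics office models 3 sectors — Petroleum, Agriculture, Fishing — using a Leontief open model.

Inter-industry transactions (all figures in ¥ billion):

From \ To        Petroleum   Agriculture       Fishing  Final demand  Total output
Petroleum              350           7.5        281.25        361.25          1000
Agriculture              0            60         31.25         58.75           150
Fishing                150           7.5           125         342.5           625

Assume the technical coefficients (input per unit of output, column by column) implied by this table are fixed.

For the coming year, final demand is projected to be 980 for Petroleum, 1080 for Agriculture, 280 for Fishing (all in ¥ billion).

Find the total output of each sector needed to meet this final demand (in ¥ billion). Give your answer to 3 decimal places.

Technical coefficients a_ij = z_ij / X_j:
  a_PP = 350/1000 = 0.35, a_AP = 0/1000 = 0.00, a_FP = 150/1000 = 0.15
  a_PA = 7.5/150 = 0.05, a_AA = 60/150 = 0.40, a_FA = 7.5/150 = 0.05
  a_PF = 281.25/625 = 0.45, a_AF = 31.25/625 = 0.05, a_FF = 125/625 = 0.20
I − A =
  [   0.65    -0.05    -0.45]
  [   0.00     0.60    -0.05]
  [  -0.15    -0.05     0.80]
Cofactors of I−A, C_ij = (−1)^(i+j)·(minor ij) (rows/columns in the sector order above):
  C_11 = (0.60)(0.80) − (-0.05)(-0.05) = 0.4775
  C_12 = −[(0.00)(0.80) − (-0.05)(-0.15)] = 0.0075
  C_13 = (0.00)(-0.05) − (0.60)(-0.15) = 0.0900
  C_21 = −[(-0.05)(0.80) − (-0.45)(-0.05)] = 0.0625
  C_22 = (0.65)(0.80) − (-0.45)(-0.15) = 0.4525
  C_23 = −[(0.65)(-0.05) − (-0.05)(-0.15)] = 0.0400
  C_31 = (-0.05)(-0.05) − (-0.45)(0.60) = 0.2725
  C_32 = −[(0.65)(-0.05) − (-0.45)(0.00)] = 0.0325
  C_33 = (0.65)(0.60) − (-0.05)(0.00) = 0.3900
det(I−A) = Σ_j (I−A)_1j·C_1j = (0.65)(0.4775) + (-0.05)(0.0075) + (-0.45)(0.0900) = 0.2695
adj(I−A) = Cᵀ =
  [ 0.4775   0.0625   0.2725]
  [ 0.0075   0.4525   0.0325]
  [ 0.0900   0.0400   0.3900]
(I − A)⁻¹ = adj(I−A) / det(I−A) ≈
  [   1.7718     0.2319     1.0111]
  [   0.0278     1.6790     0.1206]
  [   0.3340     0.1484     1.4471]
x = (I − A)⁻¹ d = adj(I−A)·d / det(I−A), with det(I−A) = 0.2695:
  x_P = (0.4775·980 + 0.0625·1080 + 0.2725·280) / 0.2695 = 611.75 / 0.2695 ≈ 2269.944
  x_A = (0.0075·980 + 0.4525·1080 + 0.0325·280) / 0.2695 = 505.15 / 0.2695 ≈ 1874.397
  x_F = (0.0900·980 + 0.0400·1080 + 0.3900·280) / 0.2695 = 240.60 / 0.2695 ≈ 892.764

x_P = 2269.944, x_A = 1874.397, x_F = 892.764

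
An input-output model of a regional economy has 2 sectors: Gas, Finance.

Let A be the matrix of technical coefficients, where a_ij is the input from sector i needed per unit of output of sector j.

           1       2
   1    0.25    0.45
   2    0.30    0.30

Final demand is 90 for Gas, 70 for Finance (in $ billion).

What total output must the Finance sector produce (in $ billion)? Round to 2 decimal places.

x_2 = 203.85

I − A =
  [   0.75    -0.45]
  [  -0.30     0.70]
det(I−A) = (0.75)(0.70) − (-0.45)(-0.30) = 0.3900
adj(I−A) = [[0.70, 0.45], [0.30, 0.75]]
(I − A)⁻¹ = adj(I−A) / det(I−A) ≈
  [   1.7949     1.1538]
  [   0.7692     1.9231]
x = (I − A)⁻¹ d = adj(I−A)·d / det(I−A), with det(I−A) = 0.3900:
  x_1 = (0.70·90 + 0.45·70) / 0.3900 = 94.50 / 0.3900 ≈ 242.31
  x_2 = (0.30·90 + 0.75·70) / 0.3900 = 79.50 / 0.3900 ≈ 203.85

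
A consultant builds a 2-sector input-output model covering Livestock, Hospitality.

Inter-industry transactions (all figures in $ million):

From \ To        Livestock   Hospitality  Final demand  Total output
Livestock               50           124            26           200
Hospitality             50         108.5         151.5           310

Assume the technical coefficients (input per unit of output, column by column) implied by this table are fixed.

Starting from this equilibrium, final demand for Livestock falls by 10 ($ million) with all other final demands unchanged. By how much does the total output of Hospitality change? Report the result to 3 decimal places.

Δx_2 = -6.452

Technical coefficients a_ij = z_ij / X_j:
  a_11 = 50/200 = 0.25, a_21 = 50/200 = 0.25
  a_12 = 124/310 = 0.40, a_22 = 108.5/310 = 0.35
I − A =
  [   0.75    -0.40]
  [  -0.25     0.65]
det(I−A) = (0.75)(0.65) − (-0.40)(-0.25) = 0.3875
adj(I−A) = [[0.65, 0.40], [0.25, 0.75]]
(I − A)⁻¹ = adj(I−A) / det(I−A) ≈
  [   1.6774     1.0323]
  [   0.6452     1.9355]
Δx = (I − A)⁻¹ Δd with Δd having -10 in the Livestock component and 0 elsewhere.
So Δx_2 = L_21 · (-10), where L_21 = adj(I−A)_21 / det(I−A) = 0.25 / 0.3875.
Δx_2 = 0.25 × (-10) / 0.3875 = -2.50 / 0.3875 ≈ -6.452.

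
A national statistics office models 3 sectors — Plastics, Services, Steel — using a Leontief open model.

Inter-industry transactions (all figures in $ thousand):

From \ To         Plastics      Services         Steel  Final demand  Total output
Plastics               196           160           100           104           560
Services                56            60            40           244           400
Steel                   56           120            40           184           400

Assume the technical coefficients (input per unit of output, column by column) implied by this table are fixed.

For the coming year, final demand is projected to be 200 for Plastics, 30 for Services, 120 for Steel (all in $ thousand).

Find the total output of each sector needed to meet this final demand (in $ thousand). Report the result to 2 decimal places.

Technical coefficients a_ij = z_ij / X_j:
  a_11 = 196/560 = 0.35, a_21 = 56/560 = 0.10, a_31 = 56/560 = 0.10
  a_12 = 160/400 = 0.40, a_22 = 60/400 = 0.15, a_32 = 120/400 = 0.30
  a_13 = 100/400 = 0.25, a_23 = 40/400 = 0.10, a_33 = 40/400 = 0.10
I − A =
  [   0.65    -0.40    -0.25]
  [  -0.10     0.85    -0.10]
  [  -0.10    -0.30     0.90]
Cofactors of I−A, C_ij = (−1)^(i+j)·(minor ij) (rows/columns in the sector order above):
  C_11 = (0.85)(0.90) − (-0.10)(-0.30) = 0.7350
  C_12 = −[(-0.10)(0.90) − (-0.10)(-0.10)] = 0.1000
  C_13 = (-0.10)(-0.30) − (0.85)(-0.10) = 0.1150
  C_21 = −[(-0.40)(0.90) − (-0.25)(-0.30)] = 0.4350
  C_22 = (0.65)(0.90) − (-0.25)(-0.10) = 0.5600
  C_23 = −[(0.65)(-0.30) − (-0.40)(-0.10)] = 0.2350
  C_31 = (-0.40)(-0.10) − (-0.25)(0.85) = 0.2525
  C_32 = −[(0.65)(-0.10) − (-0.25)(-0.10)] = 0.0900
  C_33 = (0.65)(0.85) − (-0.40)(-0.10) = 0.5125
det(I−A) = Σ_j (I−A)_1j·C_1j = (0.65)(0.7350) + (-0.40)(0.1000) + (-0.25)(0.1150) = 0.4090
adj(I−A) = Cᵀ =
  [ 0.7350   0.4350   0.2525]
  [ 0.1000   0.5600   0.0900]
  [ 0.1150   0.2350   0.5125]
(I − A)⁻¹ = adj(I−A) / det(I−A) ≈
  [   1.7971     1.0636     0.6174]
  [   0.2445     1.3692     0.2200]
  [   0.2812     0.5746     1.2531]
x = (I − A)⁻¹ d = adj(I−A)·d / det(I−A), with det(I−A) = 0.4090:
  x_1 = (0.7350·200 + 0.4350·30 + 0.2525·120) / 0.4090 = 190.35 / 0.4090 ≈ 465.40
  x_2 = (0.1000·200 + 0.5600·30 + 0.0900·120) / 0.4090 = 47.60 / 0.4090 ≈ 116.38
  x_3 = (0.1150·200 + 0.2350·30 + 0.5125·120) / 0.4090 = 91.55 / 0.4090 ≈ 223.84

x_1 = 465.40, x_2 = 116.38, x_3 = 223.84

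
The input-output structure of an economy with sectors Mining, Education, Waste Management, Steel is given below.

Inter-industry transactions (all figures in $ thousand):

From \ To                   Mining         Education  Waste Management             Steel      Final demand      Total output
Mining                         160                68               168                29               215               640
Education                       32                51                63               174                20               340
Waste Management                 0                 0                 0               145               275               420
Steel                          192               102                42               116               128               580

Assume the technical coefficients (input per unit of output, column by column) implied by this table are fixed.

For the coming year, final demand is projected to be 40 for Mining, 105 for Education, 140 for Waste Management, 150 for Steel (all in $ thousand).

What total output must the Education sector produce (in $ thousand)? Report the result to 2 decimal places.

Technical coefficients a_ij = z_ij / X_j:
  a_11 = 160/640 = 0.25, a_21 = 32/640 = 0.05, a_31 = 0/640 = 0.00, a_41 = 192/640 = 0.30
  a_12 = 68/340 = 0.20, a_22 = 51/340 = 0.15, a_32 = 0/340 = 0.00, a_42 = 102/340 = 0.30
  a_13 = 168/420 = 0.40, a_23 = 63/420 = 0.15, a_33 = 0/420 = 0.00, a_43 = 42/420 = 0.10
  a_14 = 29/580 = 0.05, a_24 = 174/580 = 0.30, a_34 = 145/580 = 0.25, a_44 = 116/580 = 0.20
I − A =
  [   0.75    -0.20    -0.40    -0.05]
  [  -0.05     0.85    -0.15    -0.30]
  [   0.00     0.00     1.00    -0.25]
  [  -0.30    -0.30    -0.10     0.80]
Compute the cofactors C_ij = (−1)^(i+j)·(3×3 minor ij) of I−A; the adjugate is their transpose:
adj(I−A) = Cᵀ =
  [ 0.557500   0.200000   0.272500   0.195000]
  [ 0.140000   0.536250   0.162500   0.260625]
  [ 0.067500   0.071250   0.403000   0.156875]
  [ 0.270000   0.285000   0.213500   0.627500]
det(I−A) = Σ_j (I−A)_1j·C_1j = (0.75)(0.557500) + (-0.20)(0.140000) + (-0.40)(0.067500) + (-0.05)(0.270000) = 0.349625
(I − A)⁻¹ = adj(I−A) / det(I−A) ≈
  [   1.5946     0.5720     0.7794     0.5577]
  [   0.4004     1.5338     0.4648     0.7454]
  [   0.1931     0.2038     1.1527     0.4487]
  [   0.7723     0.8152     0.6107     1.7948]
x = (I − A)⁻¹ d = adj(I−A)·d / det(I−A), with det(I−A) = 0.349625:
  x_1 = (0.557500·40 + 0.200000·105 + 0.272500·140 + 0.195000·150) / 0.349625 = 110.70 / 0.349625 ≈ 316.62
  x_2 = (0.140000·40 + 0.536250·105 + 0.162500·140 + 0.260625·150) / 0.349625 = 123.75 / 0.349625 ≈ 353.95
  x_3 = (0.067500·40 + 0.071250·105 + 0.403000·140 + 0.156875·150) / 0.349625 = 90.1325 / 0.349625 ≈ 257.80
  x_4 = (0.270000·40 + 0.285000·105 + 0.213500·140 + 0.627500·150) / 0.349625 = 164.74 / 0.349625 ≈ 471.19

x_2 = 353.95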